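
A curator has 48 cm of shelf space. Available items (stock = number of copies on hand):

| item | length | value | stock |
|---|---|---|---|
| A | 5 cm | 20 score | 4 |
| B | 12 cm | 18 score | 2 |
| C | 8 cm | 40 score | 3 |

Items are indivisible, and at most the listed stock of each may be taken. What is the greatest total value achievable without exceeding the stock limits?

Top feasible selections:
- 4×A + 3×C: length 44, value 200
- 3×A + 3×C: length 39, value 180
- 2×A + 1×B + 3×C: length 46, value 178
Best: 200 score.

200 score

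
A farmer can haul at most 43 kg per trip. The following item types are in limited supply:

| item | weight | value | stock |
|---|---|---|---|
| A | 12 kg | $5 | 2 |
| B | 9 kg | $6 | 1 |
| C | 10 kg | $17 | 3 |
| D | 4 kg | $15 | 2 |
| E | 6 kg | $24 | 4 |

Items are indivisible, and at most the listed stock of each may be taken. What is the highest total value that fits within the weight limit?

Top feasible selections:
- 1×C + 2×D + 4×E: weight 42, value 143
- 1×B + 2×D + 4×E: weight 41, value 132
- 1×C + 1×D + 4×E: weight 38, value 128
- 2×D + 4×E: weight 32, value 126
Best: $143.

$143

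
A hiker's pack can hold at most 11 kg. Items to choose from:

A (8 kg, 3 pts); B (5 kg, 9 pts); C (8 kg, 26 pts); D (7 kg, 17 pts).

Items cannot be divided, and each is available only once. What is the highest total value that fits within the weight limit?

26 pts

This is a 0/1 knapsack; check combinations near the capacity.
- C: weight 8, value 26
- D: weight 7, value 17
- B: weight 5, value 9
Best: 26 pts.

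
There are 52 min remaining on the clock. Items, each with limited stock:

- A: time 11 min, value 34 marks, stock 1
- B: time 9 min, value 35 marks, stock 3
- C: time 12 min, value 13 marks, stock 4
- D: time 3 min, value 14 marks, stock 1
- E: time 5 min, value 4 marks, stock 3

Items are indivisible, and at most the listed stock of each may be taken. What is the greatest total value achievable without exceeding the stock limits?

161 marks

Top feasible selections:
- 1×A + 3×B + 1×D + 2×E: time 51, value 161
- 1×A + 3×B + 1×D + 1×E: time 46, value 157
- 1×A + 3×B + 1×D: time 41, value 153
- 1×A + 3×B + 1×C: time 50, value 152
Best: 161 marks.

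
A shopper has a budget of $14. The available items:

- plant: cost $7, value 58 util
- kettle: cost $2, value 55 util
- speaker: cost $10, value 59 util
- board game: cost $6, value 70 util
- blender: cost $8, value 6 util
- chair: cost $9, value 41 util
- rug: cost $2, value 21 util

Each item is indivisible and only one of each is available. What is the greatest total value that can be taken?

146 util

Check high-value combinations within $14:
- kettle+board game+rug: cost 2+6+2=10, value 55+70+21=146
- kettle+speaker+rug: cost 2+10+2=14, value 55+59+21=135
- plant+kettle+rug: cost 7+2+2=11, value 58+55+21=134
- plant+board game: cost 7+6=13, value 58+70=128
- kettle+board game: cost 2+6=8, value 55+70=125
Best: 146 util.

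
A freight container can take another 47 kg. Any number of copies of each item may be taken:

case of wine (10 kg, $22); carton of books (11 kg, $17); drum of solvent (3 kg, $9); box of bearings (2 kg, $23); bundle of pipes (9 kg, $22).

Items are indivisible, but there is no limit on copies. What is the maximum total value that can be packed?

$529

Best value-per-unit is box of bearings at 23/2, and filling with it alone uses weight 23×2=46. No mix of the others beats 23×23 = 529.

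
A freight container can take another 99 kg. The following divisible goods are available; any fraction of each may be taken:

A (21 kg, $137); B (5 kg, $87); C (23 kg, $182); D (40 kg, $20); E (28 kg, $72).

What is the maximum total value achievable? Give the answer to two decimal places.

Take in order of value per unit:
- B (87/5 per unit): all 5 → value 87, running total 87.00
- C (182/23 per unit): all 23 → value 182, running total 269.00
- A (137/21 per unit): all 21 → value 137, running total 406.00
- E (72/28 per unit): all 28 → value 72, running total 478.00
- D (20/40 per unit): 22 of 40 → value 22×20/40 = 11.0000, running total 489.00
Total 489.00.

489.00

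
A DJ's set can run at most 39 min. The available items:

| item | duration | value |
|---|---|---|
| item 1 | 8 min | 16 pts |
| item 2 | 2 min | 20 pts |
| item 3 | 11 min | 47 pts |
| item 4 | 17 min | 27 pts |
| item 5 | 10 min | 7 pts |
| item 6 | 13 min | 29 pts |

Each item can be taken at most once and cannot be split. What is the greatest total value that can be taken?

Check high-value combinations within 39 min:
- item 1+item 2+item 3+item 6: duration 8+2+11+13=34, value 16+20+47+29=112
- item 1+item 2+item 3+item 4: duration 8+2+11+17=38, value 16+20+47+27=110
- item 2+item 3+item 5+item 6: duration 2+11+10+13=36, value 20+47+7+29=103
Best: 112 pts.

112 pts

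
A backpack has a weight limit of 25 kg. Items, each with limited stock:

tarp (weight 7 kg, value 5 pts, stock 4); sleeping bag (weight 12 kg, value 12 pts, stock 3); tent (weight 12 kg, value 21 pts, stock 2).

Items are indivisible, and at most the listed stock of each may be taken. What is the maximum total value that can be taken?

42 pts

Top feasible selections:
- 2×tent: weight 24, value 42
- 1×sleeping bag + 1×tent: weight 24, value 33
- 1×tarp + 1×tent: weight 19, value 26
- 2×sleeping bag: weight 24, value 24
Best: 42 pts.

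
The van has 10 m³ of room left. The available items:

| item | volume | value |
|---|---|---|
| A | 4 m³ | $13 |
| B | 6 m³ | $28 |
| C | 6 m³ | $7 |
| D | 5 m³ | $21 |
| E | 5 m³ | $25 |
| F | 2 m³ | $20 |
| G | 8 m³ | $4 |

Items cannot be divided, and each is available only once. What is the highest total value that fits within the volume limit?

$48

Check high-value combinations within 10 m³:
- B+F: volume 6+2=8, value 28+20=48
- D+E: volume 5+5=10, value 21+25=46
- E+F: volume 5+2=7, value 25+20=45
Best: $48.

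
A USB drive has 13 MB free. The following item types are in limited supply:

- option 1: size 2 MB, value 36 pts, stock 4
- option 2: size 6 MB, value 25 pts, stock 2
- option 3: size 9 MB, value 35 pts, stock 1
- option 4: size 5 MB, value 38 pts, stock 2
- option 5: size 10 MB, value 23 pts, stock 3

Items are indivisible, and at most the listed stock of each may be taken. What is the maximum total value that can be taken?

182 pts

Best selections within size 13 and stock limits:
- 4×option 1 + 1×option 4: size 13, value 182
- 3×option 1 + 1×option 4: size 11, value 146
- 4×option 1: size 8, value 144
- 3×option 1 + 1×option 2: size 12, value 133
Best: 182 pts.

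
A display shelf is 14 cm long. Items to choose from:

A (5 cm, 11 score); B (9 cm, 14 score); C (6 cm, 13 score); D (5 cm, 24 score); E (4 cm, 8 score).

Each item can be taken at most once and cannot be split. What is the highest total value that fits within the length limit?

43 score

Check high-value combinations within 14 cm:
- A+D+E: length 5+5+4=14, value 11+24+8=43
- B+D: length 9+5=14, value 14+24=38
- C+D: length 6+5=11, value 13+24=37
Best: 43 score.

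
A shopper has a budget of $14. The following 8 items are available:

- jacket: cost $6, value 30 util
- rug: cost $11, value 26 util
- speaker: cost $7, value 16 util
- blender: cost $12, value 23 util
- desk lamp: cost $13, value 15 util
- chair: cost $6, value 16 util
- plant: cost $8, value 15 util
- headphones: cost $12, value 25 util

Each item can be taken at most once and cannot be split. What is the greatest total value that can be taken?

46 util

Check high-value combinations within $14:
- jacket+chair: cost 6+6=12, value 30+16=46
- jacket+speaker: cost 6+7=13, value 30+16=46
- jacket+plant: cost 6+8=14, value 30+15=45
Best: 46 util.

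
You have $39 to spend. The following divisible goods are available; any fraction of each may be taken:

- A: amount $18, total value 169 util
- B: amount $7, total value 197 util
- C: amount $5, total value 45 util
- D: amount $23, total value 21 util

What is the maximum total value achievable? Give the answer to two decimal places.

419.22

Take in order of value per unit:
- B (197/7 per unit): all 7 → value 197, running total 197.00
- A (169/18 per unit): all 18 → value 169, running total 366.00
- C (45/5 per unit): all 5 → value 45, running total 411.00
- D (21/23 per unit): 9 of 23 → value 9×21/23 = 8.2174, running total 419.22
Total 419.22.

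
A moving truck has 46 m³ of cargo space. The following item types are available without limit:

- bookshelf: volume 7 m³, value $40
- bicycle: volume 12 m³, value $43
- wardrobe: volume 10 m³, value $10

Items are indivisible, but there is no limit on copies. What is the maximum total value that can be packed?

Best value-per-unit is bookshelf at 40/7, and filling with it alone uses volume 6×7=42. No mix of the others beats 6×40 = 240.

$240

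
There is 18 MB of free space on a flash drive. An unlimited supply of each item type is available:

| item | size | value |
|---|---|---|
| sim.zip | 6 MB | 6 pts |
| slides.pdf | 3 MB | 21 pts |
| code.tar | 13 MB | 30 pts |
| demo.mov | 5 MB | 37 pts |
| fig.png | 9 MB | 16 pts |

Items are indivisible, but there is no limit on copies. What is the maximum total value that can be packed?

132 pts

Best value-per-unit is demo.mov at 37/5; filling with it alone gives 3×37 = 111.
Optimal mix: 1×slides.pdf + 3×demo.mov → size 18, value 132.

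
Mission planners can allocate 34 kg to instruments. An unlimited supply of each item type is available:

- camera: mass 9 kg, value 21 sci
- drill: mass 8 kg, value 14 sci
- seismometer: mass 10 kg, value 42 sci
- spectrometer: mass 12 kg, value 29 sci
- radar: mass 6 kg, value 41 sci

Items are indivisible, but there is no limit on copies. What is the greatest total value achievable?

Best value-per-unit is radar at 41/6; filling with it alone gives 5×41 = 205.
Optimal mix: 1×seismometer + 4×radar → mass 34, value 206.

206 sci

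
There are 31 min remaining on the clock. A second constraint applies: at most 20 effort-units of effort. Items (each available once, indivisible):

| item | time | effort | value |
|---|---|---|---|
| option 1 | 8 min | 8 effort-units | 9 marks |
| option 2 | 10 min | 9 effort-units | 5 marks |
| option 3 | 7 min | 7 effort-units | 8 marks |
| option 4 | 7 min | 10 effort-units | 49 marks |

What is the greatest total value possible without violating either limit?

58 marks

Feasible sets respecting both limits:
- option 1+option 4: time 15, effort 18, value 58
- option 3+option 4: time 14, effort 17, value 57
- option 2+option 4: time 17, effort 19, value 54
Best: 58 marks.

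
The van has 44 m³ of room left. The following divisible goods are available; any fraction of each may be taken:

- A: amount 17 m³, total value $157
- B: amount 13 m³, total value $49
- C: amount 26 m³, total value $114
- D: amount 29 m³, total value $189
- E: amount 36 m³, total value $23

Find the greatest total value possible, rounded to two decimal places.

332.97

Take in order of value per unit:
- A (157/17 per unit): all 17 → value 157, running total 157.00
- D (189/29 per unit): 27 of 29 → value 27×189/29 = 175.9655, running total 332.97
Total 332.97.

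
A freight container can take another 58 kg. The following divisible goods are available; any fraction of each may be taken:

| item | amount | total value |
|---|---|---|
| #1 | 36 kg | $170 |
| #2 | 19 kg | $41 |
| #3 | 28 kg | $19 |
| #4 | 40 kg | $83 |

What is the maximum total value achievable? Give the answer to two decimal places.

Take in order of value per unit:
- #1 (170/36 per unit): all 36 → value 170, running total 170.00
- #2 (41/19 per unit): all 19 → value 41, running total 211.00
- #4 (83/40 per unit): 3 of 40 → value 3×83/40 = 6.2250, running total 217.23
Total 217.23.

217.23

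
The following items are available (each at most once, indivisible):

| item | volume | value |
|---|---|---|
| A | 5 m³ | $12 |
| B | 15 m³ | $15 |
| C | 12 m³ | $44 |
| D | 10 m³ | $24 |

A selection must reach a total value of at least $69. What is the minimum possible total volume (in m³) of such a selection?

27

Subsets with value ≥ 69, sorted by total volume:
- A+C+D: volume 27, value 80
- A+B+C: volume 32, value 71
- B+C+D: volume 37, value 83
- A+B+C+D: volume 42, value 95
Minimum volume: 27 m³.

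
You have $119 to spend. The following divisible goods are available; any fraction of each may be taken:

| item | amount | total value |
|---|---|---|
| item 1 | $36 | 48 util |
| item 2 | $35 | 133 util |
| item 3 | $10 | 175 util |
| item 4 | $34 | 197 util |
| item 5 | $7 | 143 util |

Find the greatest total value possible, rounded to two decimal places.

Take in order of value per unit:
- item 5 (143/7 per unit): all 7 → value 143, running total 143.00
- item 3 (175/10 per unit): all 10 → value 175, running total 318.00
- item 4 (197/34 per unit): all 34 → value 197, running total 515.00
- item 2 (133/35 per unit): all 35 → value 133, running total 648.00
- item 1 (48/36 per unit): 33 of 36 → value 33×48/36 = 44.0000, running total 692.00
Total 692.00.

692.00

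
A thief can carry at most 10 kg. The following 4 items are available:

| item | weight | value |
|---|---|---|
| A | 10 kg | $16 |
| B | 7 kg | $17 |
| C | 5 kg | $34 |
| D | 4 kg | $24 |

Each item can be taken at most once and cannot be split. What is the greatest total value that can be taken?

Check high-value combinations within 10 kg:
- C+D: weight 5+4=9, value 34+24=58
- C: weight 5, value 34
- D: weight 4, value 24
Best: $58.

$58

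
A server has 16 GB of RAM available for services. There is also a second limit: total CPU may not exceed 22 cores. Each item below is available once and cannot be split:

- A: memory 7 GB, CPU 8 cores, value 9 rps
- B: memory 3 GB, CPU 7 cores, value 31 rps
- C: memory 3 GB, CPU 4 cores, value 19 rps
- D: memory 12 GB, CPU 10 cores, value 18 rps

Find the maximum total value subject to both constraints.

Feasible sets respecting both limits:
- A+B+C: memory 13, CPU 19, value 59
- B+C: memory 6, CPU 11, value 50
- B+D: memory 15, CPU 17, value 49
- A+B: memory 10, CPU 15, value 40
Best: 59 rps.

59 rps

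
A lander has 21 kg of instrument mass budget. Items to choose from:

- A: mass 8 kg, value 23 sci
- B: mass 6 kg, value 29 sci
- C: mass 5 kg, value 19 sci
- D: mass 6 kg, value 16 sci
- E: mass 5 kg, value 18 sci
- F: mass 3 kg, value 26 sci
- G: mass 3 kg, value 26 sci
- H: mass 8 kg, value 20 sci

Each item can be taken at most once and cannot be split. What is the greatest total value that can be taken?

Check high-value combinations within 21 kg:
- A+B+F+G: mass 8+6+3+3=20, value 23+29+26+26=104
- B+F+G+H: mass 6+3+3+8=20, value 29+26+26+20=101
- B+C+F+G: mass 6+5+3+3=17, value 29+19+26+26=100
- B+E+F+G: mass 6+5+3+3=17, value 29+18+26+26=99
- B+D+F+G: mass 6+6+3+3=18, value 29+16+26+26=97
Best: 104 sci.

104 sci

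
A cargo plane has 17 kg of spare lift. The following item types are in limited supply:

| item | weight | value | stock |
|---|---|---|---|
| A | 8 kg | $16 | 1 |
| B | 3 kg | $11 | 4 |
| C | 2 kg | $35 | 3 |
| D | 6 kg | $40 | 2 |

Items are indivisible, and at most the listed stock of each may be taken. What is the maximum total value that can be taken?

Top feasible selections:
- 1×B + 3×C + 1×D: weight 15, value 156
- 2×C + 2×D: weight 16, value 150
Best: $156.

$156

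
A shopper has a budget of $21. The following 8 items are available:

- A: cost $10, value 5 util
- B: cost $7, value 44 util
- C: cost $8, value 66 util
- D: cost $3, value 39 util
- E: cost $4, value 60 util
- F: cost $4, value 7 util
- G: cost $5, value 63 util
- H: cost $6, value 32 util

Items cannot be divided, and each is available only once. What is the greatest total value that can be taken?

228 util

Check high-value combinations within $21:
- C+D+E+G: cost 8+3+4+5=20, value 66+39+60+63=228
- B+D+E+G: cost 7+3+4+5=19, value 44+39+60+63=206
- C+D+E+H: cost 8+3+4+6=21, value 66+39+60+32=197
Best: 228 util.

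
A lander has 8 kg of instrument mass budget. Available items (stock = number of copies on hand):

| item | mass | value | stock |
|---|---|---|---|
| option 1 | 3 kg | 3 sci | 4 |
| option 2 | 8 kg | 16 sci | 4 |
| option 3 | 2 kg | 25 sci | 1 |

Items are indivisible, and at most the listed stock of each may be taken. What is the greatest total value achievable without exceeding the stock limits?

31 sci

Top feasible selections:
- 2×option 1 + 1×option 3: mass 8, value 31
- 1×option 1 + 1×option 3: mass 5, value 28
- 1×option 3: mass 2, value 25
Best: 31 sci.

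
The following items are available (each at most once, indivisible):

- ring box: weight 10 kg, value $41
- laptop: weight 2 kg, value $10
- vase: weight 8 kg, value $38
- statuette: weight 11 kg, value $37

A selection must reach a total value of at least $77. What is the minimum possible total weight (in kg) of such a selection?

Subsets with value ≥ 77, sorted by total weight:
- ring box+vase: weight 18, value 79
- ring box+laptop+vase: weight 20, value 89
Minimum weight: 18 kg.

18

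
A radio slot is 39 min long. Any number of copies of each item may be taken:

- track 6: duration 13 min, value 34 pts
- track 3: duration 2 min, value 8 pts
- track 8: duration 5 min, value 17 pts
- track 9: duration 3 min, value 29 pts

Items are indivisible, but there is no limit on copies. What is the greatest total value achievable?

Best value-per-unit is track 9 at 29/3, and filling with it alone uses duration 13×3=39. No mix of the others beats 13×29 = 377.

377 pts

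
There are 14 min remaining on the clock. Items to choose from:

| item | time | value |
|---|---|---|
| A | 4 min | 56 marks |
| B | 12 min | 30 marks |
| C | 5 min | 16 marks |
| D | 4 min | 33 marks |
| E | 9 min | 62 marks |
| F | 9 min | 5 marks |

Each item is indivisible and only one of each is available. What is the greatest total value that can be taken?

This is a 0/1 knapsack; check combinations near the capacity.
- A+E: time 4+9=13, value 56+62=118
- A+C+D: time 4+5+4=13, value 56+16+33=105
- D+E: time 4+9=13, value 33+62=95
- A+D: time 4+4=8, value 56+33=89
- C+E: time 5+9=14, value 16+62=78
Best: 118 marks.

118 marks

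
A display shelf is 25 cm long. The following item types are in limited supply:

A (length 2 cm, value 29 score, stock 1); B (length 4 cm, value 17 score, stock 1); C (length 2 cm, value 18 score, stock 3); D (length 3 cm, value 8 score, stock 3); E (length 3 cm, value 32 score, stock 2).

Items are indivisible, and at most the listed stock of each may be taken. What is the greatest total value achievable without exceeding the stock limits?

180 score

Best selections within length 25 and stock limits:
- 1×A + 1×B + 3×C + 2×D + 2×E: length 24, value 180
- 1×A + 1×B + 3×C + 1×D + 2×E: length 21, value 172
Best: 180 score.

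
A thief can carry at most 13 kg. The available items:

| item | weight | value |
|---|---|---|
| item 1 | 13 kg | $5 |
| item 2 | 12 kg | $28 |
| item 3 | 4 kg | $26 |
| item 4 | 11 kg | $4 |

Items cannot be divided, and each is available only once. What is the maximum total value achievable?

Check high-value combinations within 13 kg:
- item 2: weight 12, value 28
- item 3: weight 4, value 26
- item 1: weight 13, value 5
Best: $28.

$28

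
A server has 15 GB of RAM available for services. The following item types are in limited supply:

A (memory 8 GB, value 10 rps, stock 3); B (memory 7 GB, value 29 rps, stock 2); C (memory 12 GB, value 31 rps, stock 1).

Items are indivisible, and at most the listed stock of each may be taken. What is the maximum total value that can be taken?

58 rps

Best selections within memory 15 and stock limits:
- 2×B: memory 14, value 58
- 1×A + 1×B: memory 15, value 39
Best: 58 rps.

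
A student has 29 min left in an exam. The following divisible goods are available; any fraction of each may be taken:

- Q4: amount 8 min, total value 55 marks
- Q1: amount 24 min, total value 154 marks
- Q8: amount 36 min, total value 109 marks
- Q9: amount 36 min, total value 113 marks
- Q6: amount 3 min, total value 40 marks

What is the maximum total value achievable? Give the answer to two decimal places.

Take in order of value per unit:
- Q6 (40/3 per unit): all 3 → value 40, running total 40.00
- Q4 (55/8 per unit): all 8 → value 55, running total 95.00
- Q1 (154/24 per unit): 18 of 24 → value 18×154/24 = 115.5000, running total 210.50
Total 210.50.

210.50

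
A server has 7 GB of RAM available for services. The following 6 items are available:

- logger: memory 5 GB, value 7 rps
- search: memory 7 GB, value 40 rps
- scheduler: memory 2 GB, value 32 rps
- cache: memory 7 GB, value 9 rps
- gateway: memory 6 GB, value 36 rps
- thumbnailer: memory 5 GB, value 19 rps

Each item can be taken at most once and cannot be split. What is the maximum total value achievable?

51 rps

Check high-value combinations within 7 GB:
- scheduler+thumbnailer: memory 2+5=7, value 32+19=51
- search: memory 7, value 40
- logger+scheduler: memory 5+2=7, value 7+32=39
Best: 51 rps.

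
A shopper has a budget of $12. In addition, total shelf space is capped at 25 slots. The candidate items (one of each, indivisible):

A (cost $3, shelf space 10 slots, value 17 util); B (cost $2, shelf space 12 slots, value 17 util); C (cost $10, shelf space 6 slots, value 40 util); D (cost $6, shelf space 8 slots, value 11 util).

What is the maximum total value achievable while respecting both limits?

Feasible sets respecting both limits:
- B+C: cost 12, shelf space 18, value 57
- C: cost 10, shelf space 6, value 40
- A+B: cost 5, shelf space 22, value 34
- A+D: cost 9, shelf space 18, value 28
Best: 57 util.

57 util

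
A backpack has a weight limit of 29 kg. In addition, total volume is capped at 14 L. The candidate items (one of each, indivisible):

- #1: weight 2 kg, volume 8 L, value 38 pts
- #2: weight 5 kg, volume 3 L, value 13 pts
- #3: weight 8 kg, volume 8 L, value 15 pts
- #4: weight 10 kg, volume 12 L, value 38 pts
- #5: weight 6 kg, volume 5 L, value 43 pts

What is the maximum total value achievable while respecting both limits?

Feasible sets respecting both limits:
- #1+#5: weight 8, volume 13, value 81
- #3+#5: weight 14, volume 13, value 58
- #2+#5: weight 11, volume 8, value 56
- #1+#2: weight 7, volume 11, value 51
Best: 81 pts.

81 pts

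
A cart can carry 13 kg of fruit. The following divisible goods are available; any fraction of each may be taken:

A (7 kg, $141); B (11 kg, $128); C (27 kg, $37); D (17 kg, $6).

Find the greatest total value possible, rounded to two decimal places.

210.82

Take in order of value per unit:
- A (141/7 per unit): all 7 → value 141, running total 141.00
- B (128/11 per unit): 6 of 11 → value 6×128/11 = 69.8182, running total 210.82
Total 210.82.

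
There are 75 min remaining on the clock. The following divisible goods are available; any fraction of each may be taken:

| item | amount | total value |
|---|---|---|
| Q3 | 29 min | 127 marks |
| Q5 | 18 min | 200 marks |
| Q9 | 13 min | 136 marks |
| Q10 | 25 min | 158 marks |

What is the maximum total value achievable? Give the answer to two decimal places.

577.21

Take in order of value per unit:
- Q5 (200/18 per unit): all 18 → value 200, running total 200.00
- Q9 (136/13 per unit): all 13 → value 136, running total 336.00
- Q10 (158/25 per unit): all 25 → value 158, running total 494.00
- Q3 (127/29 per unit): 19 of 29 → value 19×127/29 = 83.2069, running total 577.21
Total 577.21.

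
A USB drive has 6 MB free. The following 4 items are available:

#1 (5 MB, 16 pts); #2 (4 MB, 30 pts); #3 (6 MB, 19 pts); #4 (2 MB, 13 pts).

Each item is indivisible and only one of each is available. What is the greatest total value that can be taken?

Check high-value combinations within 6 MB:
- #2+#4: size 4+2=6, value 30+13=43
- #2: size 4, value 30
- #3: size 6, value 19
- #1: size 5, value 16
- #4: size 2, value 13
Best: 43 pts.

43 pts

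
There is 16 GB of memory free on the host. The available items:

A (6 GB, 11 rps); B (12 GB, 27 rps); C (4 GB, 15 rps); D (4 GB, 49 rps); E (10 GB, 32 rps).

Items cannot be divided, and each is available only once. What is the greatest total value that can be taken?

81 rps

Check high-value combinations within 16 GB:
- D+E: memory 4+10=14, value 49+32=81
- B+D: memory 12+4=16, value 27+49=76
- A+C+D: memory 6+4+4=14, value 11+15+49=75
- C+D: memory 4+4=8, value 15+49=64
- A+D: memory 6+4=10, value 11+49=60
Best: 81 rps.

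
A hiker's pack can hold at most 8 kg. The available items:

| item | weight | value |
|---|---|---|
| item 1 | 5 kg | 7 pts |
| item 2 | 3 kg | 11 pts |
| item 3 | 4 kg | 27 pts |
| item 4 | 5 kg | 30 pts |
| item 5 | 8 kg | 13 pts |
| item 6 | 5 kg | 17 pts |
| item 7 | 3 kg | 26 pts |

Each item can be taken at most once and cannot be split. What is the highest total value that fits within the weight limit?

56 pts

This is a 0/1 knapsack; check combinations near the capacity.
- item 4+item 7: weight 5+3=8, value 30+26=56
- item 3+item 7: weight 4+3=7, value 27+26=53
- item 6+item 7: weight 5+3=8, value 17+26=43
- item 2+item 4: weight 3+5=8, value 11+30=41
- item 2+item 3: weight 3+4=7, value 11+27=38
Best: 56 pts.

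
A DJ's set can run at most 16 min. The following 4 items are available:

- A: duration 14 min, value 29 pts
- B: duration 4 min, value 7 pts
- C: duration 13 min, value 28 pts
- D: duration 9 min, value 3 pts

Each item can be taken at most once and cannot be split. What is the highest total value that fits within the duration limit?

29 pts

Check high-value combinations within 16 min:
- A: duration 14, value 29
- C: duration 13, value 28
- B+D: duration 4+9=13, value 7+3=10
Best: 29 pts.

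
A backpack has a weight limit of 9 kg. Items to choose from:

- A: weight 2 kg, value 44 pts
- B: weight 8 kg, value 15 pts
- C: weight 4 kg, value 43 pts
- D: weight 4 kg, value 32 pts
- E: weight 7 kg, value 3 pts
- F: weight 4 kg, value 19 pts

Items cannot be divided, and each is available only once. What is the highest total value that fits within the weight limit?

This is a 0/1 knapsack; check combinations near the capacity.
- A+C: weight 2+4=6, value 44+43=87
- A+D: weight 2+4=6, value 44+32=76
- C+D: weight 4+4=8, value 43+32=75
Best: 87 pts.

87 pts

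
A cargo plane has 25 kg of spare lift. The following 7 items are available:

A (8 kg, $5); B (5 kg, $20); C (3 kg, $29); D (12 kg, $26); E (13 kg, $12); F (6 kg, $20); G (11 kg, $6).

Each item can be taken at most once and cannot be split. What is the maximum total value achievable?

This is a 0/1 knapsack; check combinations near the capacity.
- B+C+D: weight 5+3+12=20, value 20+29+26=75
- C+D+F: weight 3+12+6=21, value 29+26+20=75
- B+C+F+G: weight 5+3+6+11=25, value 20+29+20+6=75
- A+B+C+F: weight 8+5+3+6=22, value 5+20+29+20=74
Best: $75.

$75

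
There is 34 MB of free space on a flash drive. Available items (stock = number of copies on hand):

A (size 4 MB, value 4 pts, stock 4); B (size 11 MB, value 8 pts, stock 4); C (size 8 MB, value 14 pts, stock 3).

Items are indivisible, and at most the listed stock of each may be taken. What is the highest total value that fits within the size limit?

50 pts

Top feasible selections:
- 2×A + 3×C: size 32, value 50
- 1×A + 3×C: size 28, value 46
- 4×A + 2×C: size 32, value 44
- 3×C: size 24, value 42
Best: 50 pts.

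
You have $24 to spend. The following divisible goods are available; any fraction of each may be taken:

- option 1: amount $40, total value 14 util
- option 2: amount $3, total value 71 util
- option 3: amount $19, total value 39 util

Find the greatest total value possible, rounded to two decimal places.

Take in order of value per unit:
- option 2 (71/3 per unit): all 3 → value 71, running total 71.00
- option 3 (39/19 per unit): all 19 → value 39, running total 110.00
- option 1 (14/40 per unit): 2 of 40 → value 2×14/40 = 0.7000, running total 110.70
Total 110.70.

110.70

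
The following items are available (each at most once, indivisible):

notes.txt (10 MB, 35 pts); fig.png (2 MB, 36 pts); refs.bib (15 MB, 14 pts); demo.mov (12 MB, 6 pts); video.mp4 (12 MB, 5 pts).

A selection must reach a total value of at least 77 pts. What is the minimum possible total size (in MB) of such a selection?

24

Subsets with value ≥ 77, sorted by total size:
- notes.txt+fig.png+demo.mov: size 24, value 77
- notes.txt+fig.png+refs.bib: size 27, value 85
- notes.txt+fig.png+demo.mov+video.mp4: size 36, value 82
- notes.txt+fig.png+refs.bib+demo.mov: size 39, value 91
Minimum size: 24 MB.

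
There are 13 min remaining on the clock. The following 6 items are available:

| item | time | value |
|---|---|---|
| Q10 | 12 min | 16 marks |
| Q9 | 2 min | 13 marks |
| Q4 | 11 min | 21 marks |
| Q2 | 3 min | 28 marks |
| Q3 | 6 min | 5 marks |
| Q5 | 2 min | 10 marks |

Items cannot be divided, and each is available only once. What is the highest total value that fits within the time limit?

56 marks

Check high-value combinations within 13 min:
- Q9+Q2+Q3+Q5: time 2+3+6+2=13, value 13+28+5+10=56
- Q9+Q2+Q5: time 2+3+2=7, value 13+28+10=51
- Q9+Q2+Q3: time 2+3+6=11, value 13+28+5=46
- Q2+Q3+Q5: time 3+6+2=11, value 28+5+10=43
- Q9+Q2: time 2+3=5, value 13+28=41
Best: 56 marks.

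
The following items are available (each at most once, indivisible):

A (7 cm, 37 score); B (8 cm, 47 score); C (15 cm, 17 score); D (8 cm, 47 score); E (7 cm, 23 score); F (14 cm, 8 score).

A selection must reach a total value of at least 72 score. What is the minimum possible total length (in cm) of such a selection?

15

Subsets with value ≥ 72, sorted by total length:
- A+B: length 15, value 84
- A+D: length 15, value 84
- B+D: length 16, value 94
Minimum length: 15 cm.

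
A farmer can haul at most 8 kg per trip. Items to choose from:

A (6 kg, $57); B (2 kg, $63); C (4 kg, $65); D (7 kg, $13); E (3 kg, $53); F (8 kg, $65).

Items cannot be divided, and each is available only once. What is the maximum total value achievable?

$128

Check high-value combinations within 8 kg:
- B+C: weight 2+4=6, value 63+65=128
- A+B: weight 6+2=8, value 57+63=120
- C+E: weight 4+3=7, value 65+53=118
- B+E: weight 2+3=5, value 63+53=116
Best: $128.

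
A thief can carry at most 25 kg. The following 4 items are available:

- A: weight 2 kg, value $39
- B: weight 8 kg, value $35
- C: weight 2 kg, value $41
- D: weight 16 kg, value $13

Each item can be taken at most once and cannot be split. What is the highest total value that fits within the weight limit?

This is a 0/1 knapsack; check combinations near the capacity.
- A+B+C: weight 2+8+2=12, value 39+35+41=115
- A+C+D: weight 2+2+16=20, value 39+41+13=93
- A+C: weight 2+2=4, value 39+41=80
Best: $115.

$115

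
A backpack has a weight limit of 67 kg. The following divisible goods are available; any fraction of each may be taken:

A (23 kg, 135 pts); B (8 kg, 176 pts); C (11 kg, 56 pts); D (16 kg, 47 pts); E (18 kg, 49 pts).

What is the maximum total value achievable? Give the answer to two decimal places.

Take in order of value per unit:
- B (176/8 per unit): all 8 → value 176, running total 176.00
- A (135/23 per unit): all 23 → value 135, running total 311.00
- C (56/11 per unit): all 11 → value 56, running total 367.00
- D (47/16 per unit): all 16 → value 47, running total 414.00
- E (49/18 per unit): 9 of 18 → value 9×49/18 = 24.5000, running total 438.50
Total 438.50.

438.50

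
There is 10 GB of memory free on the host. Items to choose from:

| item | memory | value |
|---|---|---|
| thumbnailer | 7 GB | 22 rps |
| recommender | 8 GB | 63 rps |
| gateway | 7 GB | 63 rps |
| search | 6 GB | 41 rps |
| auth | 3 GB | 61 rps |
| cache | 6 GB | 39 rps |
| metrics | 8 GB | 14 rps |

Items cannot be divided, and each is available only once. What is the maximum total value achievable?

124 rps

Check high-value combinations within 10 GB:
- gateway+auth: memory 7+3=10, value 63+61=124
- search+auth: memory 6+3=9, value 41+61=102
- auth+cache: memory 3+6=9, value 61+39=100
- thumbnailer+auth: memory 7+3=10, value 22+61=83
- gateway: memory 7, value 63
Best: 124 rps.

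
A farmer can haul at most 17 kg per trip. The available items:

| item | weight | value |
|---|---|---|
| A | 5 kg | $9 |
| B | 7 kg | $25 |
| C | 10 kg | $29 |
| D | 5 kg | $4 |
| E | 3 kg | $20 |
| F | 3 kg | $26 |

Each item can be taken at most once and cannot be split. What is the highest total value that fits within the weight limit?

This is a 0/1 knapsack; check combinations near the capacity.
- C+E+F: weight 10+3+3=16, value 29+20+26=75
- B+E+F: weight 7+3+3=13, value 25+20+26=71
- A+B+F: weight 5+7+3=15, value 9+25+26=60
- A+D+E+F: weight 5+5+3+3=16, value 9+4+20+26=59
Best: $75.

$75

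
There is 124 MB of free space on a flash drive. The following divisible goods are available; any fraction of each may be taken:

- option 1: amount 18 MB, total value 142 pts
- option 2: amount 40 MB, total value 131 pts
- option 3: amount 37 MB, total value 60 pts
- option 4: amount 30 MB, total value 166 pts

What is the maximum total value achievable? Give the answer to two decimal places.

Take in order of value per unit:
- option 1 (142/18 per unit): all 18 → value 142, running total 142.00
- option 4 (166/30 per unit): all 30 → value 166, running total 308.00
- option 2 (131/40 per unit): all 40 → value 131, running total 439.00
- option 3 (60/37 per unit): 36 of 37 → value 36×60/37 = 58.3784, running total 497.38
Total 497.38.

497.38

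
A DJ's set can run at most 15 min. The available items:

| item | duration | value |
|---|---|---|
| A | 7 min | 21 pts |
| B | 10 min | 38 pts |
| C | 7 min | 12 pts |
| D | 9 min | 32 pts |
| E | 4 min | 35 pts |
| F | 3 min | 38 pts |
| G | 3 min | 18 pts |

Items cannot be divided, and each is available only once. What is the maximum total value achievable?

Check high-value combinations within 15 min:
- A+E+F: duration 7+4+3=14, value 21+35+38=94
- E+F+G: duration 4+3+3=10, value 35+38+18=91
- D+F+G: duration 9+3+3=15, value 32+38+18=88
- C+E+F: duration 7+4+3=14, value 12+35+38=85
Best: 94 pts.

94 pts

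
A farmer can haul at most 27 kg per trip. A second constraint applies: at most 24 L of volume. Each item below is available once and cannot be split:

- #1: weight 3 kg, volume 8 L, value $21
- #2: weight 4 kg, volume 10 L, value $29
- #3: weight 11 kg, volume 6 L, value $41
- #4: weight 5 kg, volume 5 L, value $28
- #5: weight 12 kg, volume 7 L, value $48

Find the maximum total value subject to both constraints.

$118

Feasible sets respecting both limits:
- #2+#3+#5: weight 27, volume 23, value 118
- #1+#3+#5: weight 26, volume 21, value 110
- #2+#4+#5: weight 21, volume 22, value 105
Best: $118.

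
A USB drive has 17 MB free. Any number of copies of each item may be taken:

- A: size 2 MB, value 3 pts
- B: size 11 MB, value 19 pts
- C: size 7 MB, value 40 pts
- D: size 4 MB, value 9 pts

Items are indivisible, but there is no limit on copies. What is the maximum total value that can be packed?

83 pts

Best value-per-unit is C at 40/7; filling with it alone gives 2×40 = 80.
Optimal mix: 1×A + 2×C → size 16, value 83.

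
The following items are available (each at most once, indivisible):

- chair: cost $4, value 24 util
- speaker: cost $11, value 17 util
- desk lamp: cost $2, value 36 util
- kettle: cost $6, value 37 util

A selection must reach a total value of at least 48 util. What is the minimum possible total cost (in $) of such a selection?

Subsets with value ≥ 48, sorted by total cost:
- chair+desk lamp: cost 6, value 60
- desk lamp+kettle: cost 8, value 73
- chair+kettle: cost 10, value 61
Minimum cost: 6 $.

6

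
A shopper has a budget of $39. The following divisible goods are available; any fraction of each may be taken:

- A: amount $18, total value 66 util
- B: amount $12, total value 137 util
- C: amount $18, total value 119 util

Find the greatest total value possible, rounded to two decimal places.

289.00

Take in order of value per unit:
- B (137/12 per unit): all 12 → value 137, running total 137.00
- C (119/18 per unit): all 18 → value 119, running total 256.00
- A (66/18 per unit): 9 of 18 → value 9×66/18 = 33.0000, running total 289.00
Total 289.00.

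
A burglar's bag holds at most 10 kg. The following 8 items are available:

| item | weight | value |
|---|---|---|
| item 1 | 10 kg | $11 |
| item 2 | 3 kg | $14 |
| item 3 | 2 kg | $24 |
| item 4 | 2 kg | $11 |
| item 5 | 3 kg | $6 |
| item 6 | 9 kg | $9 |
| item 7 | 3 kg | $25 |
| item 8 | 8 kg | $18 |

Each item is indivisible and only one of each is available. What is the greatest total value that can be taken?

$74

This is a 0/1 knapsack; check combinations near the capacity.
- item 2+item 3+item 4+item 7: weight 3+2+2+3=10, value 14+24+11+25=74
- item 3+item 4+item 5+item 7: weight 2+2+3+3=10, value 24+11+6+25=66
- item 2+item 3+item 7: weight 3+2+3=8, value 14+24+25=63
Best: $74.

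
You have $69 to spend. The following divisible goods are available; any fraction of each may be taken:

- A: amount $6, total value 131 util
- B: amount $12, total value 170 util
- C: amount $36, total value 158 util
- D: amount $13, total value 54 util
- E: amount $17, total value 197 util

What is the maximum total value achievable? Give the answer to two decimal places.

Take in order of value per unit:
- A (131/6 per unit): all 6 → value 131, running total 131.00
- B (170/12 per unit): all 12 → value 170, running total 301.00
- E (197/17 per unit): all 17 → value 197, running total 498.00
- C (158/36 per unit): 34 of 36 → value 34×158/36 = 149.2222, running total 647.22
Total 647.22.

647.22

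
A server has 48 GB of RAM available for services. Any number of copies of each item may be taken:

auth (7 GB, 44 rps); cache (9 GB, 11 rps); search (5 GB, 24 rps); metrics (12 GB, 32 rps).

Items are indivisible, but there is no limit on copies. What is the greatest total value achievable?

Best value-per-unit is auth at 44/7; filling with it alone gives 6×44 = 264.
Optimal mix: 6×auth + 1×search → memory 47, value 288.

288 rps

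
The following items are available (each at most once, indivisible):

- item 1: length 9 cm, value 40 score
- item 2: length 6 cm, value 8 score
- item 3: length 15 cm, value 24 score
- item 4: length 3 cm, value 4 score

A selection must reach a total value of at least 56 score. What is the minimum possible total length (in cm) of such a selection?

24

Subsets with value ≥ 56, sorted by total length:
- item 1+item 3: length 24, value 64
- item 1+item 3+item 4: length 27, value 68
- item 1+item 2+item 3: length 30, value 72
Minimum length: 24 cm.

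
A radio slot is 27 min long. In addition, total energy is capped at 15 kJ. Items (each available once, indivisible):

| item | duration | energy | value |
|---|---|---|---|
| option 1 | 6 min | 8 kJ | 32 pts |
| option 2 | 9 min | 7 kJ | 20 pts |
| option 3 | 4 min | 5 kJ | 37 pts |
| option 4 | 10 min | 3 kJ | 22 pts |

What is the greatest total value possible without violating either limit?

Feasible sets respecting both limits:
- option 2+option 3+option 4: duration 23, energy 15, value 79
- option 1+option 3: duration 10, energy 13, value 69
- option 3+option 4: duration 14, energy 8, value 59
Best: 79 pts.

79 pts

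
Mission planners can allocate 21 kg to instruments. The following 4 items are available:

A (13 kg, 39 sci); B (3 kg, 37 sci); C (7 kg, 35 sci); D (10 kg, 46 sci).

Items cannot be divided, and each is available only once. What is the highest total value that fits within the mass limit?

118 sci

Check high-value combinations within 21 kg:
- B+C+D: mass 3+7+10=20, value 37+35+46=118
- B+D: mass 3+10=13, value 37+46=83
- C+D: mass 7+10=17, value 35+46=81
Best: 118 sci.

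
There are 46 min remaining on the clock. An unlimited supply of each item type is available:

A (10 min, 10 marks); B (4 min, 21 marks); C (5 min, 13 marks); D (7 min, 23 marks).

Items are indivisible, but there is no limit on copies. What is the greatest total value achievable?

231 marks

Best value-per-unit is B at 21/4, and filling with it alone uses time 11×4=44. No mix of the others beats 11×21 = 231.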